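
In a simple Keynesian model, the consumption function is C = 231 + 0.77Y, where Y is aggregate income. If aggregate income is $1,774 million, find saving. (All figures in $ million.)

S = 177.02

C = 231 + 0.77(1774) = 231 + 1365.98 = 1596.98
S = Y − C = 1774 − 1596.98 = 177.02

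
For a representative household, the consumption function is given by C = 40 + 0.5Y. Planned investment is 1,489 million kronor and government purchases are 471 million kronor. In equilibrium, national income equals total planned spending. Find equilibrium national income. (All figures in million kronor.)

Y = 4000

Y = C + I + G = 40 + 0.5Y + 1489 + 471
Y − 0.5Y = 2000
0.5Y = 2000, so Y = 2000/0.5 = 4000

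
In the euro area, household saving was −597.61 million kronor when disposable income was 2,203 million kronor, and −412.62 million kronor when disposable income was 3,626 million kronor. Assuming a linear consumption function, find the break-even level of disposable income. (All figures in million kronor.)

MPS = ΔS/ΔY = (-412.62 − (-597.61))/(3626 − 2203) = 184.99/1423 = 0.13
MPC = 1 − MPS = 0.87
From S(2203) = -597.61: −a + 0.13(2203) = -597.61, so a = 286.39 − (-597.61) = 884
Break-even (S = 0): Y = a/MPS = 884/0.13 = 6800

Y = 6800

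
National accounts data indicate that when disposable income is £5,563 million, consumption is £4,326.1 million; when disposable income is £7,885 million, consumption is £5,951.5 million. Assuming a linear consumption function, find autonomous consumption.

a = 432

MPC = ΔC/ΔY = (5951.5 − 4326.1)/(7885 − 5563) = 1625.4/2322 = 0.7
a = C − MPC·Y = 4326.1 − 0.7(5563) = 4326.1 − 3894.1 = 432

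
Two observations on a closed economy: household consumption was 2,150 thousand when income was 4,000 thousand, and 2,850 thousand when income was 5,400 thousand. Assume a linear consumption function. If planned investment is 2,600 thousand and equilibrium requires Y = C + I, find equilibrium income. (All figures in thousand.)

Y = 5500

MPC = (2850 − 2150)/(5400 − 4000) = 700/1400 = 0.5
a = 2150 − 0.5(4000) = 150
Equilibrium: Y = 150 + 0.5Y + 2600
0.5Y = 2750, so Y = 2750/0.5 = 5500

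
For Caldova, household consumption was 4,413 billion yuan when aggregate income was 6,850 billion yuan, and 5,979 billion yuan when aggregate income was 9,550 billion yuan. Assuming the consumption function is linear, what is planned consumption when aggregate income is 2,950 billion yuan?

MPC = (5979 − 4413)/(9550 − 6850) = 1566/2700 = 0.58
a = 4413 − 0.58(6850) = 4413 − 3973 = 440
C = 440 + 0.58(2950) = 440 + 1711 = 2151

C = 2151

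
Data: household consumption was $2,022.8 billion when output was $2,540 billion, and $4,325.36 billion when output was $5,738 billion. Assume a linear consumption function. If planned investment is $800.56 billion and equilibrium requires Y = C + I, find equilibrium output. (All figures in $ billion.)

MPC = (4325.36 − 2022.8)/(5738 − 2540) = 2302.56/3198 = 0.72
a = 2022.8 − 0.72(2540) = 194
Equilibrium: Y = 194 + 0.72Y + 800.56
0.28Y = 994.56, so Y = 994.56/0.28 = 3552

Y = 3552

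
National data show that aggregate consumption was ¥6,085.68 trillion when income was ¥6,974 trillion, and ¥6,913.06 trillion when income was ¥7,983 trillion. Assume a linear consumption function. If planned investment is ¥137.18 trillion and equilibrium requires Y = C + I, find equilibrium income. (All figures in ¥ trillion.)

Y = 2801

MPC = (6913.06 − 6085.68)/(7983 − 6974) = 827.38/1009 = 0.82
a = 6085.68 − 0.82(6974) = 367
Equilibrium: Y = 367 + 0.82Y + 137.18
0.18Y = 504.18, so Y = 504.18/0.18 = 2801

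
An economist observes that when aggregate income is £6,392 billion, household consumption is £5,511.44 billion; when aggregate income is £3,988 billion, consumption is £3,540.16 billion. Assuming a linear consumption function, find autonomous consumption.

MPC = ΔC/ΔY = (5511.44 − 3540.16)/(6392 − 3988) = 1971.28/2404 = 0.82
a = C − MPC·Y = 3540.16 − 0.82(3988) = 3540.16 − 3270.16 = 270

a = 270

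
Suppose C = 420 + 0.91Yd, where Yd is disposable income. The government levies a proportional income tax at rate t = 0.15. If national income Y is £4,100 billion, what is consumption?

Yd = (1 − 0.15)(4100) = 0.85(4100) = 3485
C = 420 + 0.91(3485) = 420 + 3171.35 = 3591.35

C = 3591.35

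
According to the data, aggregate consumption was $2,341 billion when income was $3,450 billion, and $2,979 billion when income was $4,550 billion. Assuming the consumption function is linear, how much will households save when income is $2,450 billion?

S = 689

MPC = (2979 − 2341)/(4550 − 3450) = 638/1100 = 0.58
a = 2341 − 0.58(3450) = 2341 − 2001 = 340
C = 340 + 0.58(2450) = 1761
S = 2450 − 1761 = 689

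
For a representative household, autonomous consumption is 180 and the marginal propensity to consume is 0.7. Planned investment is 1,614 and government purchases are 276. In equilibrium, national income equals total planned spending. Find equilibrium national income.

Y = C + I + G = 180 + 0.7Y + 1614 + 276
Y − 0.7Y = 2070
0.3Y = 2070, so Y = 2070/0.3 = 6900

Y = 6900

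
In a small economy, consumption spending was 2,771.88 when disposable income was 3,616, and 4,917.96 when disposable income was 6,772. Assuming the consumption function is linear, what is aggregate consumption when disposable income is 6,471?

MPC = (4917.96 − 2771.88)/(6772 − 3616) = 2146.08/3156 = 0.68
a = 2771.88 − 0.68(3616) = 2771.88 − 2458.88 = 313
C = 313 + 0.68(6471) = 313 + 4400.28 = 4713.28

C = 4713.28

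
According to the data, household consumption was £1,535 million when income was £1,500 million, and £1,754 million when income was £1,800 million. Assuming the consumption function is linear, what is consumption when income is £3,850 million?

MPC = (1754 − 1535)/(1800 − 1500) = 219/300 = 0.73
a = 1535 − 0.73(1500) = 1535 − 1095 = 440
C = 440 + 0.73(3850) = 440 + 2810.5 = 3250.5

C = 3250.5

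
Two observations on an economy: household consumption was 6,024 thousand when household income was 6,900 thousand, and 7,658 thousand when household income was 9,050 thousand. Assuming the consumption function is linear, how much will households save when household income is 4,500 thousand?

S = 300

MPC = (7658 − 6024)/(9050 − 6900) = 1634/2150 = 0.76
a = 6024 − 0.76(6900) = 6024 − 5244 = 780
C = 780 + 0.76(4500) = 4200
S = 4500 − 4200 = 300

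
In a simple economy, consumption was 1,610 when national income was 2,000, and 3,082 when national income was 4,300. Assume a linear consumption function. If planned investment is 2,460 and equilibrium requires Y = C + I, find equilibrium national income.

MPC = (3082 − 1610)/(4300 − 2000) = 1472/2300 = 0.64
a = 1610 − 0.64(2000) = 330
Equilibrium: Y = 330 + 0.64Y + 2460
0.36Y = 2790, so Y = 2790/0.36 = 7750

Y = 7750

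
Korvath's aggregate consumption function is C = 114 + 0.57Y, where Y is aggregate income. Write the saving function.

S = Y − C = Y − (114 + 0.57Y) = -114 + (1 − 0.57)Y

S = -114 + 0.43Y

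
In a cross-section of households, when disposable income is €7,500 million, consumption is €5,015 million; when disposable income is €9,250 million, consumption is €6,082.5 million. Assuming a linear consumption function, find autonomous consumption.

a = 440

MPC = ΔC/ΔY = (6082.5 − 5015)/(9250 − 7500) = 1067.5/1750 = 0.61
a = C − MPC·Y = 5015 − 0.61(7500) = 5015 − 4575 = 440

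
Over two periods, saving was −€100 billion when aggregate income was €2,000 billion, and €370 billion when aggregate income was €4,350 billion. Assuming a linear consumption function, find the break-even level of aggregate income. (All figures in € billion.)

Y = 2500

MPS = ΔS/ΔY = (370 − (-100))/(4350 − 2000) = 470/2350 = 0.2
MPC = 1 − MPS = 0.8
From S(2000) = -100: −a + 0.2(2000) = -100, so a = 400 − (-100) = 500
Break-even (S = 0): Y = a/MPS = 500/0.2 = 2500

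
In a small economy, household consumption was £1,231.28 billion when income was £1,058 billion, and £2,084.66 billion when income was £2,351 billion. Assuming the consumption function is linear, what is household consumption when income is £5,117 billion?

C = 3910.22

MPC = (2084.66 − 1231.28)/(2351 − 1058) = 853.38/1293 = 0.66
a = 1231.28 − 0.66(1058) = 1231.28 − 698.28 = 533
C = 533 + 0.66(5117) = 533 + 3377.22 = 3910.22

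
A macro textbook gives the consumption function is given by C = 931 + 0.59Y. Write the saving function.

S = Y − C = Y − (931 + 0.59Y) = -931 + (1 − 0.59)Y

S = -931 + 0.41Y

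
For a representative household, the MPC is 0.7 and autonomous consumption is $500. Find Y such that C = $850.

500 + 0.7Y = 850
0.7Y = 350, so Y = 350/0.7 = 500

Y = 500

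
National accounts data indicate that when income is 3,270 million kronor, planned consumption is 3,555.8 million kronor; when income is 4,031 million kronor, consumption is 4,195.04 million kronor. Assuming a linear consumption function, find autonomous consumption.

a = 809

MPC = ΔC/ΔY = (4195.04 − 3555.8)/(4031 − 3270) = 639.24/761 = 0.84
a = C − MPC·Y = 3555.8 − 0.84(3270) = 3555.8 − 2746.8 = 809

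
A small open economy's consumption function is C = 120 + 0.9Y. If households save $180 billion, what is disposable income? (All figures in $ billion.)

Y = 3000

S = Y − C = -120 + 0.1Y
-120 + 0.1Y = 180, so 0.1Y = 300 and Y = 3000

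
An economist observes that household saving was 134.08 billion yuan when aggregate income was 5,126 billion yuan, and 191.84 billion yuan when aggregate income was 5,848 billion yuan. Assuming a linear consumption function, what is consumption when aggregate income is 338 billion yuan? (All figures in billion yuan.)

MPS = ΔS/ΔY = (191.84 − 134.08)/(5848 − 5126) = 57.76/722 = 0.08
MPC = 1 − MPS = 0.92
Autonomous saving = 134.08 − 0.08(5126) = -276, so a = 276
C = 276 + 0.92(338) = 276 + 310.96 = 586.96

C = 586.96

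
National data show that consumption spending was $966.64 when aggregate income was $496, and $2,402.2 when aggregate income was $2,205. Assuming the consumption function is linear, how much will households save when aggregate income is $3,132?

MPC = (2402.2 − 966.64)/(2205 − 496) = 1435.56/1709 = 0.84
a = 966.64 − 0.84(496) = 966.64 − 416.64 = 550
C = 550 + 0.84(3132) = 3180.88
S = 3132 − 3180.88 = -48.88

S = -48.88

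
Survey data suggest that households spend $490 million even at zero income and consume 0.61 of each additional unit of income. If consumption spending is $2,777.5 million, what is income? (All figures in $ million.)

490 + 0.61Y = 2777.5
0.61Y = 2287.5, so Y = 2287.5/0.61 = 3750

Y = 3750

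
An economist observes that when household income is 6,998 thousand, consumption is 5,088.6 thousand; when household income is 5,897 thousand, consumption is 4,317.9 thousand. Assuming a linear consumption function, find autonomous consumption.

a = 190

MPC = ΔC/ΔY = (5088.6 − 4317.9)/(6998 − 5897) = 770.7/1101 = 0.7
a = C − MPC·Y = 4317.9 − 0.7(5897) = 4317.9 − 4127.9 = 190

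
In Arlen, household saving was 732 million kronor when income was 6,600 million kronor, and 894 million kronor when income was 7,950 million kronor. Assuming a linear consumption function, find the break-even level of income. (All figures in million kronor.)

Y = 500

MPS = ΔS/ΔY = (894 − 732)/(7950 − 6600) = 162/1350 = 0.12
MPC = 1 − MPS = 0.88
From S(6600) = 732: −a + 0.12(6600) = 732, so a = 792 − 732 = 60
Break-even (S = 0): Y = a/MPS = 60/0.12 = 500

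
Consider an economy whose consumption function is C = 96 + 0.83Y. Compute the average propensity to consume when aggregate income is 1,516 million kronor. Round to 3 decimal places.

APC = 0.893

C = 96 + 0.83(1516) = 1354.28
APC = C/Y = 1354.28/1516 = 0.893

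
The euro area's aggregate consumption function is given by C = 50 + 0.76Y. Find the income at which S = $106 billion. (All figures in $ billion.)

S = Y − C = -50 + 0.24Y
-50 + 0.24Y = 106, so 0.24Y = 156 and Y = 650

Y = 650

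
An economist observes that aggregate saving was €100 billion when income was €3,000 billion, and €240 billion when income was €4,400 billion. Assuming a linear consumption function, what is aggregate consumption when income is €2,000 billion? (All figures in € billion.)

MPS = ΔS/ΔY = (240 − 100)/(4400 − 3000) = 140/1400 = 0.1
MPC = 1 − MPS = 0.9
Autonomous saving = 100 − 0.1(3000) = -200, so a = 200
C = 200 + 0.9(2000) = 200 + 1800 = 2000

C = 2000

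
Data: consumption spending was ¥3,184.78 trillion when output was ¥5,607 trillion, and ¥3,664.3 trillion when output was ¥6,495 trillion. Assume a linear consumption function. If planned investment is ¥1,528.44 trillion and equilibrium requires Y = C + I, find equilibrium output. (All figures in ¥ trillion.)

Y = 3664

MPC = (3664.3 − 3184.78)/(6495 − 5607) = 479.52/888 = 0.54
a = 3184.78 − 0.54(5607) = 157
Equilibrium: Y = 157 + 0.54Y + 1528.44
0.46Y = 1685.44, so Y = 1685.44/0.46 = 3664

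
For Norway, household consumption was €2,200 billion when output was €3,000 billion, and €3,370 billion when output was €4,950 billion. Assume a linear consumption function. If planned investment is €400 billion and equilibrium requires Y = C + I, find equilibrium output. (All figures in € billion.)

Y = 2000

MPC = (3370 − 2200)/(4950 − 3000) = 1170/1950 = 0.6
a = 2200 − 0.6(3000) = 400
Equilibrium: Y = 400 + 0.6Y + 400
0.4Y = 800, so Y = 800/0.4 = 2000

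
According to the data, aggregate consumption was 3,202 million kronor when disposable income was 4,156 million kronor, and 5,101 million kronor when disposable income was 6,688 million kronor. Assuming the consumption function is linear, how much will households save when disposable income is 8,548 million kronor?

MPC = (5101 − 3202)/(6688 − 4156) = 1899/2532 = 0.75
a = 3202 − 0.75(4156) = 3202 − 3117 = 85
C = 85 + 0.75(8548) = 6496
S = 8548 − 6496 = 2052

S = 2052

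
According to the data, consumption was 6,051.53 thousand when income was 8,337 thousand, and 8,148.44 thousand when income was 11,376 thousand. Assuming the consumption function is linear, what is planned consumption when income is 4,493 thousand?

MPC = (8148.44 − 6051.53)/(11376 − 8337) = 2096.91/3039 = 0.69
a = 6051.53 − 0.69(8337) = 6051.53 − 5752.53 = 299
C = 299 + 0.69(4493) = 299 + 3100.17 = 3399.17

C = 3399.17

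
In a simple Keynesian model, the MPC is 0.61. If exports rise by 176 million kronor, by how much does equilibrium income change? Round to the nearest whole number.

The multiplier is 1/(1 − MPC) = 1/0.39.
ΔY = 176/0.39 = 451.28 ≈ 451

ΔY ≈ 451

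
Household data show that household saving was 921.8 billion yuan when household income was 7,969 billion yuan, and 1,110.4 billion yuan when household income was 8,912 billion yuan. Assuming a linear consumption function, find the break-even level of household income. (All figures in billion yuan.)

Y = 3360

MPS = ΔS/ΔY = (1110.4 − 921.8)/(8912 − 7969) = 188.6/943 = 0.2
MPC = 1 − MPS = 0.8
From S(7969) = 921.8: −a + 0.2(7969) = 921.8, so a = 1593.8 − 921.8 = 672
Break-even (S = 0): Y = a/MPS = 672/0.2 = 3360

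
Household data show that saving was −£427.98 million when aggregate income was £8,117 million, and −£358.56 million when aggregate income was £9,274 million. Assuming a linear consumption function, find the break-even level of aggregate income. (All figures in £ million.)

Y = 15250

MPS = ΔS/ΔY = (-358.56 − (-427.98))/(9274 − 8117) = 69.42/1157 = 0.06
MPC = 1 − MPS = 0.94
From S(8117) = -427.98: −a + 0.06(8117) = -427.98, so a = 487.02 − (-427.98) = 915
Break-even (S = 0): Y = a/MPS = 915/0.06 = 15250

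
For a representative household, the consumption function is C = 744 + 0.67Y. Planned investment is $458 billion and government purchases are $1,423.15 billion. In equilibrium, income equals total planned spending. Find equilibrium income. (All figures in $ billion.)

Y = 7955

Y = C + I + G = 744 + 0.67Y + 458 + 1423.15
Y − 0.67Y = 2625.15
0.33Y = 2625.15, so Y = 2625.15/0.33 = 7955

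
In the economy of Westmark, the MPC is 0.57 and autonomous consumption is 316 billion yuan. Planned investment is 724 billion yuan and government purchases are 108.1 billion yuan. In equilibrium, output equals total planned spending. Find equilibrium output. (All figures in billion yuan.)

Y = C + I + G = 316 + 0.57Y + 724 + 108.1
Y − 0.57Y = 1148.1
0.43Y = 1148.1, so Y = 1148.1/0.43 = 2670

Y = 2670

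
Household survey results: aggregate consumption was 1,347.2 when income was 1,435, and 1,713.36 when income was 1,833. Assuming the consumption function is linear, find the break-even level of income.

MPC = (1713.36 − 1347.2)/(1833 − 1435) = 366.16/398 = 0.92
a = 1347.2 − 0.92(1435) = 1347.2 − 1320.2 = 27
Break-even: Y = a/(1−MPC) = 27/0.08 = 337.5

Y = 337.5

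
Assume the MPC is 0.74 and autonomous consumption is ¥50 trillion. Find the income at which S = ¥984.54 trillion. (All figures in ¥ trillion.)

S = Y − C = -50 + 0.26Y
-50 + 0.26Y = 984.54, so 0.26Y = 1034.54 and Y = 3979

Y = 3979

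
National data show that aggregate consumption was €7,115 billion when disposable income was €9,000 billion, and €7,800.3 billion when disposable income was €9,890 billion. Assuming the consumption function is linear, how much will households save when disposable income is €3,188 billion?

S = 548.24

MPC = (7800.3 − 7115)/(9890 − 9000) = 685.3/890 = 0.77
a = 7115 − 0.77(9000) = 7115 − 6930 = 185
C = 185 + 0.77(3188) = 2639.76
S = 3188 − 2639.76 = 548.24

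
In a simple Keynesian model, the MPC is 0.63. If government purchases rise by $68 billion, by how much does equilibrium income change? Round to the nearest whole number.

ΔY ≈ 184

The multiplier is 1/(1 − MPC) = 1/0.37.
ΔY = 68/0.37 = 183.78 ≈ 184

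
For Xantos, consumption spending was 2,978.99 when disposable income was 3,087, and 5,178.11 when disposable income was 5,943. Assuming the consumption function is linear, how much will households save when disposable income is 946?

MPC = (5178.11 − 2978.99)/(5943 − 3087) = 2199.12/2856 = 0.77
a = 2978.99 − 0.77(3087) = 2978.99 − 2376.99 = 602
C = 602 + 0.77(946) = 1330.42
S = 946 − 1330.42 = -384.42

S = -384.42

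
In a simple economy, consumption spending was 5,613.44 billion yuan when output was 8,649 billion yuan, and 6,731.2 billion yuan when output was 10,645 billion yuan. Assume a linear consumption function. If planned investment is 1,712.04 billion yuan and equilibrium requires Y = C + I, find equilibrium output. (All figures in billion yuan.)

MPC = (6731.2 − 5613.44)/(10645 − 8649) = 1117.76/1996 = 0.56
a = 5613.44 − 0.56(8649) = 770
Equilibrium: Y = 770 + 0.56Y + 1712.04
0.44Y = 2482.04, so Y = 2482.04/0.44 = 5641

Y = 5641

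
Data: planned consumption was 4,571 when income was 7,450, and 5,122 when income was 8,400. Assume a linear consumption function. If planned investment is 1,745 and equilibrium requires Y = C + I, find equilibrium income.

Y = 4750

MPC = (5122 − 4571)/(8400 − 7450) = 551/950 = 0.58
a = 4571 − 0.58(7450) = 250
Equilibrium: Y = 250 + 0.58Y + 1745
0.42Y = 1995, so Y = 1995/0.42 = 4750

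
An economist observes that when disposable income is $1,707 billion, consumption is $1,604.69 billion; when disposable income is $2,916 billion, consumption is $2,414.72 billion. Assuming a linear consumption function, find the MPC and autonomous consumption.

MPC = ΔC/ΔY = (2414.72 − 1604.69)/(2916 − 1707) = 810.03/1209 = 0.67
a = C − MPC·Y = 1604.69 − 0.67(1707) = 1604.69 − 1143.69 = 461

MPC = 0.67; a = 461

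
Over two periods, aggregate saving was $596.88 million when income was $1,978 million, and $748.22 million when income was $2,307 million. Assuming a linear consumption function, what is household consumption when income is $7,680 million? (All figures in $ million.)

MPS = ΔS/ΔY = (748.22 − 596.88)/(2307 − 1978) = 151.34/329 = 0.46
MPC = 1 − MPS = 0.54
Autonomous saving = 596.88 − 0.46(1978) = -313, so a = 313
C = 313 + 0.54(7680) = 313 + 4147.2 = 4460.2

C = 4460.2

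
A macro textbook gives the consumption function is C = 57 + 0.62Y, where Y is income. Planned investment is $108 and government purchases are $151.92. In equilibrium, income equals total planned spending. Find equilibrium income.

Y = C + I + G = 57 + 0.62Y + 108 + 151.92
Y − 0.62Y = 316.92
0.38Y = 316.92, so Y = 316.92/0.38 = 834

Y = 834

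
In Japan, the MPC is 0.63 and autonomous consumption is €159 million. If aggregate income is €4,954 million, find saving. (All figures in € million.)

S = 1673.98

C = 159 + 0.63(4954) = 159 + 3121.02 = 3280.02
S = Y − C = 4954 − 3280.02 = 1673.98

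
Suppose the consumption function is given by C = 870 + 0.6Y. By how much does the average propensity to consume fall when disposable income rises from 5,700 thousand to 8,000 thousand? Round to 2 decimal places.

ΔAPC = 0.04

At Y = 5700: C = 870 + 0.6(5700) = 4290, APC = 4290/5700 = 0.753
At Y = 8000: C = 5670, APC = 5670/8000 = 0.709
Fall in APC = 0.753 − 0.709 = 0.044 ≈ 0.04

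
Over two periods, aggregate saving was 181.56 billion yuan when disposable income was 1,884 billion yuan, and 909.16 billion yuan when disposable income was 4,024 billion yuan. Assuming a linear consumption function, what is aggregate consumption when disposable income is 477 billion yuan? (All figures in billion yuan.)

C = 773.82

MPS = ΔS/ΔY = (909.16 − 181.56)/(4024 − 1884) = 727.6/2140 = 0.34
MPC = 1 − MPS = 0.66
Autonomous saving = 181.56 − 0.34(1884) = -459, so a = 459
C = 459 + 0.66(477) = 459 + 314.82 = 773.82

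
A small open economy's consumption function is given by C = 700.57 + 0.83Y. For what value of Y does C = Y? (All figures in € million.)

Y = 4121

At break-even, C = Y: 700.57 + 0.83Y = Y
0.17Y = 700.57, so Y = 700.57/0.17 = 4121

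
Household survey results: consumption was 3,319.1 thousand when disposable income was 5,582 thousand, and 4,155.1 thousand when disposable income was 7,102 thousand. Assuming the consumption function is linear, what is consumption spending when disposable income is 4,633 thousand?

MPC = (4155.1 − 3319.1)/(7102 − 5582) = 836/1520 = 0.55
a = 3319.1 − 0.55(5582) = 3319.1 − 3070.1 = 249
C = 249 + 0.55(4633) = 249 + 2548.15 = 2797.15

C = 2797.15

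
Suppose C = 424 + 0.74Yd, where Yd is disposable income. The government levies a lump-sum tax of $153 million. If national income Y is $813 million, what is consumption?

C = 912.4

Yd = Y − T = 813 − 153 = 660
C = 424 + 0.74(660) = 424 + 488.4 = 912.4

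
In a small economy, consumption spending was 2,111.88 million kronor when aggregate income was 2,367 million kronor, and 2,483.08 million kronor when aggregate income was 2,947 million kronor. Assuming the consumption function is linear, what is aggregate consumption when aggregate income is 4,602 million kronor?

MPC = (2483.08 − 2111.88)/(2947 − 2367) = 371.2/580 = 0.64
a = 2111.88 − 0.64(2367) = 2111.88 − 1514.88 = 597
C = 597 + 0.64(4602) = 597 + 2945.28 = 3542.28

C = 3542.28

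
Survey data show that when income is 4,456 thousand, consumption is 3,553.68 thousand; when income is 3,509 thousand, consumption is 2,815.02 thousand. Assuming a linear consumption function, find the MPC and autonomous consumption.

MPC = 0.78; a = 78

MPC = ΔC/ΔY = (3553.68 − 2815.02)/(4456 − 3509) = 738.66/947 = 0.78
a = C − MPC·Y = 2815.02 − 0.78(3509) = 2815.02 − 2737.02 = 78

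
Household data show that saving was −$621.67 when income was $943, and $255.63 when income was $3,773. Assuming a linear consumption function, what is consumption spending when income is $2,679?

C = 2762.51

MPS = ΔS/ΔY = (255.63 − (-621.67))/(3773 − 943) = 877.3/2830 = 0.31
MPC = 1 − MPS = 0.69
Autonomous saving = -621.67 − 0.31(943) = -914, so a = 914
C = 914 + 0.69(2679) = 914 + 1848.51 = 2762.51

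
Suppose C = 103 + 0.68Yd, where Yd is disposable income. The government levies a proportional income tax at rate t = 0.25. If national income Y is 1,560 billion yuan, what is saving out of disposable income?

S = 271.4

Yd = (1 − 0.25)(1560) = 0.75(1560) = 1170
C = 103 + 0.68(1170) = 103 + 795.6 = 898.6
S = Yd − C = 1170 − 898.6 = 271.4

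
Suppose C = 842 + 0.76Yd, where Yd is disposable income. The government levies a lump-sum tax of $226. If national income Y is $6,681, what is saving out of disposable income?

S = 707.2

Yd = Y − T = 6681 − 226 = 6455
C = 842 + 0.76(6455) = 842 + 4905.8 = 5747.8
S = Yd − C = 6455 − 5747.8 = 707.2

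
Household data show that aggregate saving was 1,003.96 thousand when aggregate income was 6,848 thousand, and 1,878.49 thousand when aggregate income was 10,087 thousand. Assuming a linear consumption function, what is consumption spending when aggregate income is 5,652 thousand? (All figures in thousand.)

C = 4970.96

MPS = ΔS/ΔY = (1878.49 − 1003.96)/(10087 − 6848) = 874.53/3239 = 0.27
MPC = 1 − MPS = 0.73
Autonomous saving = 1003.96 − 0.27(6848) = -845, so a = 845
C = 845 + 0.73(5652) = 845 + 4125.96 = 4970.96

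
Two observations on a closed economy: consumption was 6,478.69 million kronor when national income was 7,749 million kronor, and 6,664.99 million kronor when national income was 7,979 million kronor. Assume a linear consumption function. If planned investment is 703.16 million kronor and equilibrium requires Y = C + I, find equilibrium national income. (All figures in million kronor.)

MPC = (6664.99 − 6478.69)/(7979 − 7749) = 186.3/230 = 0.81
a = 6478.69 − 0.81(7749) = 202
Equilibrium: Y = 202 + 0.81Y + 703.16
0.19Y = 905.16, so Y = 905.16/0.19 = 4764

Y = 4764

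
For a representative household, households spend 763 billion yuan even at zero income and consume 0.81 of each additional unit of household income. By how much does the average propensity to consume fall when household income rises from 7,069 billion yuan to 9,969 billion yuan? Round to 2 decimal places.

At Y = 7069: C = 763 + 0.81(7069) = 6488.89, APC = 6488.89/7069 = 0.918
At Y = 9969: C = 8837.89, APC = 8837.89/9969 = 0.887
Fall in APC = 0.918 − 0.887 = 0.031 ≈ 0.03

ΔAPC = 0.03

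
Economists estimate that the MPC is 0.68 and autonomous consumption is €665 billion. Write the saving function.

S = Y − C = Y − (665 + 0.68Y) = -665 + (1 − 0.68)Y

S = -665 + 0.32Y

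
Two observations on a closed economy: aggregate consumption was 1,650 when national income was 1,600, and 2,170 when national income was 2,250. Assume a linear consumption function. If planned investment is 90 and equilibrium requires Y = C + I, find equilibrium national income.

MPC = (2170 − 1650)/(2250 − 1600) = 520/650 = 0.8
a = 1650 − 0.8(1600) = 370
Equilibrium: Y = 370 + 0.8Y + 90
0.2Y = 460, so Y = 460/0.2 = 2300

Y = 2300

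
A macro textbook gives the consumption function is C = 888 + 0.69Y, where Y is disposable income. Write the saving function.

S = -888 + 0.31Y

S = Y − C = Y − (888 + 0.69Y) = -888 + (1 − 0.69)Y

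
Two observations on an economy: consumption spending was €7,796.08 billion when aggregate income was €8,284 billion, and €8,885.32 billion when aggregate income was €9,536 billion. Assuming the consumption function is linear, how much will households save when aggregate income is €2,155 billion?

MPC = (8885.32 − 7796.08)/(9536 − 8284) = 1089.24/1252 = 0.87
a = 7796.08 − 0.87(8284) = 7796.08 − 7207.08 = 589
C = 589 + 0.87(2155) = 2463.85
S = 2155 − 2463.85 = -308.85

S = -308.85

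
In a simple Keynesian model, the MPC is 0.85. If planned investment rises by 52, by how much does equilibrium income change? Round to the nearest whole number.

ΔY ≈ 347

The multiplier is 1/(1 − MPC) = 1/0.15.
ΔY = 52/0.15 = 346.67 ≈ 347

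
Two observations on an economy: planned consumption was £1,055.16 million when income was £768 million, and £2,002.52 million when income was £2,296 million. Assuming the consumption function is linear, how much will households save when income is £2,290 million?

S = 291.2

MPC = (2002.52 − 1055.16)/(2296 − 768) = 947.36/1528 = 0.62
a = 1055.16 − 0.62(768) = 1055.16 − 476.16 = 579
C = 579 + 0.62(2290) = 1998.8
S = 2290 − 1998.8 = 291.2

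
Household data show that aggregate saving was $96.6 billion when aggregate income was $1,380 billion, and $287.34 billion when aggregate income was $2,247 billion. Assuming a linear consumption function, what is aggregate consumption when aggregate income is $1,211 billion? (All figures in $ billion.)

C = 1151.58

MPS = ΔS/ΔY = (287.34 − 96.6)/(2247 − 1380) = 190.74/867 = 0.22
MPC = 1 − MPS = 0.78
Autonomous saving = 96.6 − 0.22(1380) = -207, so a = 207
C = 207 + 0.78(1211) = 207 + 944.58 = 1151.58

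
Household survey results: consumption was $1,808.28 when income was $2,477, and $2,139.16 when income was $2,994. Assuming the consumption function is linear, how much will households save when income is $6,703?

MPC = (2139.16 − 1808.28)/(2994 − 2477) = 330.88/517 = 0.64
a = 1808.28 − 0.64(2477) = 1808.28 − 1585.28 = 223
C = 223 + 0.64(6703) = 4512.92
S = 6703 − 4512.92 = 2190.08

S = 2190.08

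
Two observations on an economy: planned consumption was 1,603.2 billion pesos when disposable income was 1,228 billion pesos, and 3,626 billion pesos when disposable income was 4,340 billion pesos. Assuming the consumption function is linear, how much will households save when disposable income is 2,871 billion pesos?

S = 199.85

MPC = (3626 − 1603.2)/(4340 − 1228) = 2022.8/3112 = 0.65
a = 1603.2 − 0.65(1228) = 1603.2 − 798.2 = 805
C = 805 + 0.65(2871) = 2671.15
S = 2871 − 2671.15 = 199.85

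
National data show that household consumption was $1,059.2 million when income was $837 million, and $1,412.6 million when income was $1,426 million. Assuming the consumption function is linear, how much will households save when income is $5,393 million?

MPC = (1412.6 − 1059.2)/(1426 − 837) = 353.4/589 = 0.6
a = 1059.2 − 0.6(837) = 1059.2 − 502.2 = 557
C = 557 + 0.6(5393) = 3792.8
S = 5393 − 3792.8 = 1600.2

S = 1600.2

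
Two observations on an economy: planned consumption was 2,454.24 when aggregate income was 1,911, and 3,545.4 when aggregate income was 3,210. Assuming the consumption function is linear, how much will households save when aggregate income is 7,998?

S = 430.68

MPC = (3545.4 − 2454.24)/(3210 − 1911) = 1091.16/1299 = 0.84
a = 2454.24 − 0.84(1911) = 2454.24 − 1605.24 = 849
C = 849 + 0.84(7998) = 7567.32
S = 7998 − 7567.32 = 430.68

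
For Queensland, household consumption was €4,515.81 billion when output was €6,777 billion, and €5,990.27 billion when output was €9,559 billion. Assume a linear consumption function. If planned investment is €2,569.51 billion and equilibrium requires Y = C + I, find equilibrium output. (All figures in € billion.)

Y = 7433

MPC = (5990.27 − 4515.81)/(9559 − 6777) = 1474.46/2782 = 0.53
a = 4515.81 − 0.53(6777) = 924
Equilibrium: Y = 924 + 0.53Y + 2569.51
0.47Y = 3493.51, so Y = 3493.51/0.47 = 7433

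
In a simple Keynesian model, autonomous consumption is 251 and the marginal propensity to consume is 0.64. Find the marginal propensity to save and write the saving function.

MPS = 1 − MPC = 1 − 0.64 = 0.36
S = Y − C = -251 + 0.36Y

MPS = 0.36; S = -251 + 0.36Y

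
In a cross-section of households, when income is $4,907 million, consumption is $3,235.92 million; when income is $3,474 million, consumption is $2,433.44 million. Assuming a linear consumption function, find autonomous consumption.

MPC = ΔC/ΔY = (3235.92 − 2433.44)/(4907 − 3474) = 802.48/1433 = 0.56
a = C − MPC·Y = 2433.44 − 0.56(3474) = 2433.44 − 1945.44 = 488

a = 488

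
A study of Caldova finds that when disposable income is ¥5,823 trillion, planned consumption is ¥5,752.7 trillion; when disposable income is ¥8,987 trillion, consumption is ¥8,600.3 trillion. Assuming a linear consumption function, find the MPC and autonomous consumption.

MPC = 0.9; a = 512

MPC = ΔC/ΔY = (8600.3 − 5752.7)/(8987 − 5823) = 2847.6/3164 = 0.9
a = C − MPC·Y = 5752.7 − 0.9(5823) = 5752.7 − 5240.7 = 512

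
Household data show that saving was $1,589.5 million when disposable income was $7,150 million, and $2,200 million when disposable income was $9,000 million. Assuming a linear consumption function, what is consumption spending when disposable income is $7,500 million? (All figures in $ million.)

MPS = ΔS/ΔY = (2200 − 1589.5)/(9000 − 7150) = 610.5/1850 = 0.33
MPC = 1 − MPS = 0.67
Autonomous saving = 1589.5 − 0.33(7150) = -770, so a = 770
C = 770 + 0.67(7500) = 770 + 5025 = 5795

C = 5795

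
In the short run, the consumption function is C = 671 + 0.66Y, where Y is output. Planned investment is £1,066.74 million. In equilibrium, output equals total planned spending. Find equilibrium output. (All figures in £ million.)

Y = 5111

Y = C + I = 671 + 0.66Y + 1066.74
Y − 0.66Y = 1737.74
0.34Y = 1737.74, so Y = 1737.74/0.34 = 5111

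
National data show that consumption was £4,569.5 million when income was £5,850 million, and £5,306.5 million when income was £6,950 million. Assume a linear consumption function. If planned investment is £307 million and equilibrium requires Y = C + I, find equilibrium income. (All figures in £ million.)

MPC = (5306.5 − 4569.5)/(6950 − 5850) = 737/1100 = 0.67
a = 4569.5 − 0.67(5850) = 650
Equilibrium: Y = 650 + 0.67Y + 307
0.33Y = 957, so Y = 957/0.33 = 2900

Y = 2900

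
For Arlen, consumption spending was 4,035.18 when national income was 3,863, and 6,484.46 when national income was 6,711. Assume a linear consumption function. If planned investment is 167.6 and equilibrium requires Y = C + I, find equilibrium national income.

Y = 6290

MPC = (6484.46 − 4035.18)/(6711 − 3863) = 2449.28/2848 = 0.86
a = 4035.18 − 0.86(3863) = 713
Equilibrium: Y = 713 + 0.86Y + 167.6
0.14Y = 880.6, so Y = 880.6/0.14 = 6290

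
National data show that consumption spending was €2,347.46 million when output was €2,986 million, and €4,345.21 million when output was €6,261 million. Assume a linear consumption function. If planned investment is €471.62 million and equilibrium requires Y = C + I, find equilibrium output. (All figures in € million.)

Y = 2558

MPC = (4345.21 − 2347.46)/(6261 − 2986) = 1997.75/3275 = 0.61
a = 2347.46 − 0.61(2986) = 526
Equilibrium: Y = 526 + 0.61Y + 471.62
0.39Y = 997.62, so Y = 997.62/0.39 = 2558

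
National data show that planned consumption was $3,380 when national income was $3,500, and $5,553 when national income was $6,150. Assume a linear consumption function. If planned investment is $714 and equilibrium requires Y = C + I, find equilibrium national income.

Y = 6800

MPC = (5553 − 3380)/(6150 − 3500) = 2173/2650 = 0.82
a = 3380 − 0.82(3500) = 510
Equilibrium: Y = 510 + 0.82Y + 714
0.18Y = 1224, so Y = 1224/0.18 = 6800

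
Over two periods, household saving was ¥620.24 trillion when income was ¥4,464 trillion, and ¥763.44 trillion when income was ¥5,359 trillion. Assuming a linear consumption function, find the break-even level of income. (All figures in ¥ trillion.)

MPS = ΔS/ΔY = (763.44 − 620.24)/(5359 − 4464) = 143.2/895 = 0.16
MPC = 1 − MPS = 0.84
From S(4464) = 620.24: −a + 0.16(4464) = 620.24, so a = 714.24 − 620.24 = 94
Break-even (S = 0): Y = a/MPS = 94/0.16 = 587.5

Y = 587.5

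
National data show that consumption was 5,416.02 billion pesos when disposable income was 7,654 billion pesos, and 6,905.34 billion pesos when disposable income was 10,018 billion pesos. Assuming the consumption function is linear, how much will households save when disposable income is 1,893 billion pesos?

MPC = (6905.34 − 5416.02)/(10018 − 7654) = 1489.32/2364 = 0.63
a = 5416.02 − 0.63(7654) = 5416.02 − 4822.02 = 594
C = 594 + 0.63(1893) = 1786.59
S = 1893 − 1786.59 = 106.41

S = 106.41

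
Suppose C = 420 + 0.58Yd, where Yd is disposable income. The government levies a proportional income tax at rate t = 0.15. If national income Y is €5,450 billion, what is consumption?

C = 3106.85

Yd = (1 − 0.15)(5450) = 0.85(5450) = 4632.5
C = 420 + 0.58(4632.5) = 420 + 2686.85 = 3106.85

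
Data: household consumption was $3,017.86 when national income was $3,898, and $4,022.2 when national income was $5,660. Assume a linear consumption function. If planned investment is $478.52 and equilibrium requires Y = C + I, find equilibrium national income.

Y = 2964

MPC = (4022.2 − 3017.86)/(5660 − 3898) = 1004.34/1762 = 0.57
a = 3017.86 − 0.57(3898) = 796
Equilibrium: Y = 796 + 0.57Y + 478.52
0.43Y = 1274.52, so Y = 1274.52/0.43 = 2964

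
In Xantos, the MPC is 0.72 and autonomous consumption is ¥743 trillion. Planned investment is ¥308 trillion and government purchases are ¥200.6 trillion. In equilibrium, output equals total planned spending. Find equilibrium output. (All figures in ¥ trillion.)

Y = 4470

Y = C + I + G = 743 + 0.72Y + 308 + 200.6
Y − 0.72Y = 1251.6
0.28Y = 1251.6, so Y = 1251.6/0.28 = 4470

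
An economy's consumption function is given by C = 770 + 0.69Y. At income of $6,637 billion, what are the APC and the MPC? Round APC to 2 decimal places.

APC = 0.81; MPC = 0.69

MPC = 0.69 (the slope of the consumption function)
C = 770 + 0.69(6637) = 5349.53, so APC = 5349.53/6637 = 0.81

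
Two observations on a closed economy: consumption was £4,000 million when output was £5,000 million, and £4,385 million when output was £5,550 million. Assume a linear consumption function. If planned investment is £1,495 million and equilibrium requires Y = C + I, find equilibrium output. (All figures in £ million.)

Y = 6650

MPC = (4385 − 4000)/(5550 − 5000) = 385/550 = 0.7
a = 4000 − 0.7(5000) = 500
Equilibrium: Y = 500 + 0.7Y + 1495
0.3Y = 1995, so Y = 1995/0.3 = 6650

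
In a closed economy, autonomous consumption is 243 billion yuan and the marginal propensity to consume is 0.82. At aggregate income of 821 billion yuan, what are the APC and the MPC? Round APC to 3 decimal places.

APC = 1.116; MPC = 0.82

MPC = 0.82 (the slope of the consumption function)
C = 243 + 0.82(821) = 916.22, so APC = 916.22/821 = 1.116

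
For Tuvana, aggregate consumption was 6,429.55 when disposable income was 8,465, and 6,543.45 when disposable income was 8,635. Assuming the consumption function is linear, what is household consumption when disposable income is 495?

MPC = (6543.45 − 6429.55)/(8635 − 8465) = 113.9/170 = 0.67
a = 6429.55 − 0.67(8465) = 6429.55 − 5671.55 = 758
C = 758 + 0.67(495) = 758 + 331.65 = 1089.65

C = 1089.65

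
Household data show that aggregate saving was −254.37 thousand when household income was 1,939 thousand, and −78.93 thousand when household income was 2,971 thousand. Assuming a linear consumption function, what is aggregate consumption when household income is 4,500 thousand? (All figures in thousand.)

C = 4319

MPS = ΔS/ΔY = (-78.93 − (-254.37))/(2971 − 1939) = 175.44/1032 = 0.17
MPC = 1 − MPS = 0.83
Autonomous saving = -254.37 − 0.17(1939) = -584, so a = 584
C = 584 + 0.83(4500) = 584 + 3735 = 4319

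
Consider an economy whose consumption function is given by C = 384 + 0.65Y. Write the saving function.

S = -384 + 0.35Y

S = Y − C = Y − (384 + 0.65Y) = -384 + (1 − 0.65)Y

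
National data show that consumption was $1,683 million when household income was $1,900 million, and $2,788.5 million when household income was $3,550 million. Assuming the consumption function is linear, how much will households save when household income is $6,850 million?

S = 1850.5

MPC = (2788.5 − 1683)/(3550 − 1900) = 1105.5/1650 = 0.67
a = 1683 − 0.67(1900) = 1683 − 1273 = 410
C = 410 + 0.67(6850) = 4999.5
S = 6850 − 4999.5 = 1850.5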